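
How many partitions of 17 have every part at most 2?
Let r_j(i) = number of partitions of i into parts ≤ j, for i = 0..17. r_1(i) = 1 for all i; r_j(i) = r_{j-1}(i) + r_j(i-j). Rows j = 2..2: ≤2: 1 1 2 2 3 3 4 4 5 5 6 6 7 7 8 8 9 9. r_2(17) = 9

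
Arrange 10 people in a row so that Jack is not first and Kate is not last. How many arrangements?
By inclusion-exclusion: 10! - 2×(10-1)! + (10-2)! = 3628800 - 725760 + 40320 = 2943360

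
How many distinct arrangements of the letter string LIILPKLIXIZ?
11! / (4! × 1! × 3! × 1! × 1! × 1!) = 277200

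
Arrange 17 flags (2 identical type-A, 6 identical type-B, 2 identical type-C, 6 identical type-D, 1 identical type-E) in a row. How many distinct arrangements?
17! / (2! × 6! × 2! × 6! × 1!) = 171531360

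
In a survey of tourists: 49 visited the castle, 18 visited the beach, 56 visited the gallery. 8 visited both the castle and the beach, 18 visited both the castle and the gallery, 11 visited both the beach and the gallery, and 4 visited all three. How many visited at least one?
|A∪B∪C| = 49+18+56-8-18-11+4 = 90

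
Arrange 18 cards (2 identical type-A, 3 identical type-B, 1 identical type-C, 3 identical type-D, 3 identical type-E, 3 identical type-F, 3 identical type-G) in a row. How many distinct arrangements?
18! / (2! × 3! × 1! × 3! × 3! × 3! × 3!) = 411675264000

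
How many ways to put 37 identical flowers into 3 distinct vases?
C(37+3-1, 3-1) = C(39, 2) = 741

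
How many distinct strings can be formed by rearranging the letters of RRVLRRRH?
8! / (1! × 5! × 1! × 1!) = 336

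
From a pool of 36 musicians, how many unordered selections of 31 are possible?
C(36,31) = 36!/(31!×5!) = 376992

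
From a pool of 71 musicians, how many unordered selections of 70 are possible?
C(71,70) = 71!/(70!×1!) = 71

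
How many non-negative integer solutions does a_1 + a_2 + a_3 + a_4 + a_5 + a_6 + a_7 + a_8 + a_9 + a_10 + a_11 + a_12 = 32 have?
C(32+12-1, 12-1) = C(43, 11) = 5752004349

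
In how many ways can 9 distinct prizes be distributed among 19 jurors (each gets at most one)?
P(19,9) = 19!/(19-9)! = 33522128640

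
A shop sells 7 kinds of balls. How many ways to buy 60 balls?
C(60+7-1, 7-1) = C(66, 6) = 90858768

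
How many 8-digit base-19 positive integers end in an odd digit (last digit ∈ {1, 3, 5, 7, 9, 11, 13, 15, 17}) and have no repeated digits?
Last∈{1,3,5,7,9,11,13,15,17}. Last=0: 0. Last nonzero: 9×17×P(17,6) = 1363340160. Total = 1363340160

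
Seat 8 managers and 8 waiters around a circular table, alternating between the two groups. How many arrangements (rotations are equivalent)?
Fix one of the managers: (8-1)! ways for the remaining managers, × 8! ways for the waiters = 5040 × 40320 = 203212800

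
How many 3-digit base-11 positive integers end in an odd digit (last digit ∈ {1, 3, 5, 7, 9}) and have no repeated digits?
Last∈{1,3,5,7,9}. Last=0: 0. Last nonzero: 5×9×P(9,1) = 405. Total = 405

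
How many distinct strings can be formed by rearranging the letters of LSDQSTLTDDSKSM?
14! / (1! × 1! × 2! × 3! × 2! × 1! × 4!) = 151351200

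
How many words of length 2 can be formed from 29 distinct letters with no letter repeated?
P(29,2) = 29!/(29-2)! = 812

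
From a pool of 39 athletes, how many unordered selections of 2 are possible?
C(39,2) = 39!/(2!×37!) = 741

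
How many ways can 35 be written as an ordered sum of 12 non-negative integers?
C(35+12-1, 12-1) = C(46, 11) = 13340783196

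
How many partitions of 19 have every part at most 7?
Let r_j(i) = number of partitions of i into parts ≤ j, for i = 0..19. r_1(i) = 1 for all i; r_j(i) = r_{j-1}(i) + r_j(i-j). Rows j = 2..7: ≤2: 1 1 2 2 3 3 4 4 5 5 6 6 7 7 8 8 9 9 10 10; ≤3: 1 1 2 3 4 5 7 8 10 12 14 16 19 21 24 27 30 33 37 40; ≤4: 1 1 2 3 5 6 9 11 15 18 23 27 34 39 47 54 64 72 84 94; ≤5: 1 1 2 3 5 7 10 13 18 23 30 37 47 57 70 84 101 119 141 164; ≤6: 1 1 2 3 5 7 11 14 20 26 35 44 58 71 90 110 136 163 199 235; ≤7: 1 1 2 3 5 7 11 15 21 28 38 49 65 82 105 131 164 201 248 300. r_7(19) = 300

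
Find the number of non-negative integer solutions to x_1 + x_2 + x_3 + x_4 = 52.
C(52+4-1, 4-1) = C(55, 3) = 26235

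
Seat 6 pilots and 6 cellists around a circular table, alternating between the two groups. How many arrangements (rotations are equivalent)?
Fix one of the pilots: (6-1)! ways for the remaining pilots, × 6! ways for the cellists = 120 × 720 = 86400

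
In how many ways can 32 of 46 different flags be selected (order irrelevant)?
C(46,32) = 46!/(32!×14!) = 239877544005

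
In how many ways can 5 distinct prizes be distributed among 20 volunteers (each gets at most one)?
P(20,5) = 20!/(20-5)! = 1860480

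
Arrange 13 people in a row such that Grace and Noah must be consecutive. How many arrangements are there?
Treat the 2 as one block: (13-2+1)! × 2! = 479001600 × 2 = 958003200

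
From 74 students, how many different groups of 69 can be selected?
C(74,69) = 74!/(69!×5!) = 16108764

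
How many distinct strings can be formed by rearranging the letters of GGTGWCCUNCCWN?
13! / (2! × 3! × 4! × 2! × 1! × 1!) = 10810800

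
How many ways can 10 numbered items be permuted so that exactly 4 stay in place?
Choose the 4 fixed points C(10,4) = 210, derange the rest: !6 = Σ_{j=0}^{6} (-1)^j·6!/j! = 720 - 720 + 360 - 120 + 30 - 6 + 1 = 265. Product = 210 × 265 = 55650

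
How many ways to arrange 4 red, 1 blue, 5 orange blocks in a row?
10! / (4! × 1! × 5!) = 1260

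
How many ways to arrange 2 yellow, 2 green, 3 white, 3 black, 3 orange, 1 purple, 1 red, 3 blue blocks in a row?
18! / (2! × 2! × 3! × 3! × 3! × 1! × 1! × 3!) = 1235025792000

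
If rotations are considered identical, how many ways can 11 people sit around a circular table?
Circular: fix one position, arrange the rest. (11-1)! = 3628800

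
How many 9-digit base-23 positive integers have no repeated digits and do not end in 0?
Last digit: 22 nonzero choices. First digit: 21 (nonzero, ≠last). Middle 7: P(21,7) = 586051200. Total = 270755654400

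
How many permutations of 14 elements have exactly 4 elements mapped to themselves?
Choose the 4 fixed points C(14,4) = 1001, derange the rest: !10 = Σ_{j=0}^{10} (-1)^j·10!/j! = 3628800 - 3628800 + 1814400 - 604800 + 151200 - 30240 + 5040 - 720 + 90 - 10 + 1 = 1334961. Product = 1001 × 1334961 = 1336295961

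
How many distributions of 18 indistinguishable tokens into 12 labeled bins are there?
C(18+12-1, 12-1) = C(29, 11) = 34597290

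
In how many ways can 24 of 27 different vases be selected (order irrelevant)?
C(27,24) = 27!/(24!×3!) = 2925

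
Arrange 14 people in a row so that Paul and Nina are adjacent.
Treat as block: (14-1)! × 2! = 6227020800 × 2 = 12454041600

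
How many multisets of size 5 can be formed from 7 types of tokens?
C(5+7-1, 7-1) = C(11, 6) = 462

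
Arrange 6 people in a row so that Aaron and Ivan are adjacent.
Treat as block: (6-1)! × 2! = 120 × 2 = 240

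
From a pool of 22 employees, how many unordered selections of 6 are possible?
C(22,6) = 22!/(6!×16!) = 74613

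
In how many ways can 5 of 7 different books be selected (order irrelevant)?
C(7,5) = 7!/(5!×2!) = 21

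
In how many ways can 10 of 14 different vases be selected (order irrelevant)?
C(14,10) = 14!/(10!×4!) = 1001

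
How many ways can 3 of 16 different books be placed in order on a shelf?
P(16,3) = 16!/(16-3)! = 3360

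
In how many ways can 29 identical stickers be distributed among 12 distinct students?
C(29+12-1, 12-1) = C(40, 11) = 2311801440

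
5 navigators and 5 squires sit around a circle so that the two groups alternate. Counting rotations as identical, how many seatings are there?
Fix one of the navigators: (5-1)! ways for the remaining navigators, × 5! ways for the squires = 24 × 120 = 2880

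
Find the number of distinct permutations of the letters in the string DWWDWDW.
7! / (4! × 3!) = 35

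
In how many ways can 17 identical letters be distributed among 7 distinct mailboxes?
C(17+7-1, 7-1) = C(23, 6) = 100947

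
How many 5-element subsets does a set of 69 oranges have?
C(69,5) = 69!/(5!×64!) = 11238513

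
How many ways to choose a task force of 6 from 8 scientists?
C(8,6) = 8!/(6!×2!) = 28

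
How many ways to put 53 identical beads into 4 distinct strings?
C(53+4-1, 4-1) = C(56, 3) = 27720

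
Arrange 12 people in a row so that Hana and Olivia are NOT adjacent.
Total - adjacent = 12! - (12-1)!×2 = 479001600 - 79833600 = 399168000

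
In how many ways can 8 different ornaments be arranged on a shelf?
8! = 40320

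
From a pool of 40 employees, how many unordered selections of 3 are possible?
C(40,3) = 40!/(3!×37!) = 9880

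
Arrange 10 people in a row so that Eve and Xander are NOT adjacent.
Total - adjacent = 10! - (10-1)!×2 = 3628800 - 725760 = 2903040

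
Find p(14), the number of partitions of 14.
Pentagonal recurrence p(n) = p(n-1) + p(n-2) - p(n-5) - p(n-7) + p(n-12) + p(n-15) - ... gives p(0..13) = 1, 1, 2, 3, 5, 7, 11, 15, 22, 30, 42, 56, 77, 101. p(14) = p(13) + p(12) - p(9) - p(7) + p(2) = 101 + 77 - 30 - 15 + 2 = 135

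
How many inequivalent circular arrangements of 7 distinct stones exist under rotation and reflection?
(7-1)!/2 = 720/2 = 360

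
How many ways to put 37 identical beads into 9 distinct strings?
C(37+9-1, 9-1) = C(45, 8) = 215553195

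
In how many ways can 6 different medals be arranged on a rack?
6! = 720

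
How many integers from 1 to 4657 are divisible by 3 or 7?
⌊4657/3⌋ + ⌊4657/7⌋ - ⌊4657/21⌋ = 1552 + 665 - 221 = 1996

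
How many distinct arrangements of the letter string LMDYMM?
6! / (1! × 1! × 3! × 1!) = 120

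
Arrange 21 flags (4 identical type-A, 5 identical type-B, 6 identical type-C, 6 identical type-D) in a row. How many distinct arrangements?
21! / (4! × 5! × 6! × 6!) = 34220506320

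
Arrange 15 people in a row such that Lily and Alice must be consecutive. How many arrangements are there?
Treat the 2 as one block: (15-2+1)! × 2! = 87178291200 × 2 = 174356582400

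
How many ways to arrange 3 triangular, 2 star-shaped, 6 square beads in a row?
11! / (3! × 2! × 6!) = 4620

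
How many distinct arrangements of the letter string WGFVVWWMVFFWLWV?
15! / (4! × 3! × 5! × 1! × 1! × 1!) = 75675600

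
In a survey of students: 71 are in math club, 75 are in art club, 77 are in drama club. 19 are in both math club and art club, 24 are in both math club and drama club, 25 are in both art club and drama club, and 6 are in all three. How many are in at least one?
|A∪B∪C| = 71+75+77-19-24-25+6 = 161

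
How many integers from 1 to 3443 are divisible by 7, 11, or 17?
⌊3443/7⌋+⌊3443/11⌋+⌊3443/17⌋ - ⌊3443/77⌋-⌊3443/119⌋-⌊3443/187⌋ + ⌊3443/1309⌋ = 491+313+202 - 44-28-18 + 2 = 918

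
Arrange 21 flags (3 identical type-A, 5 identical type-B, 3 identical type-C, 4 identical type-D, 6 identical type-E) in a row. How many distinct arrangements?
21! / (3! × 5! × 3! × 4! × 6!) = 684410126400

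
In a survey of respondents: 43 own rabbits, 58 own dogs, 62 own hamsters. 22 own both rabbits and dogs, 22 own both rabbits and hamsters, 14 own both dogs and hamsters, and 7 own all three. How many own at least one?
|A∪B∪C| = 43+58+62-22-22-14+7 = 112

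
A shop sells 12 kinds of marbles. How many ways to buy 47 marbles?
C(47+12-1, 12-1) = C(58, 11) = 227692286640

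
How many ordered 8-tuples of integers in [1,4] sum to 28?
Coefficient of x^28 in (x + x² + ... + x^4)^8. By inclusion-exclusion on dice exceeding 4: Σ_j (-1)^j C(8,j)·C(28-1-4j, 7) = C(8,0)·C(27,7) - C(8,1)·C(23,7) + C(8,2)·C(19,7) - C(8,3)·C(15,7) + C(8,4)·C(11,7) - C(8,5)·C(7,7) = 1·888030 - 8·245157 + 28·50388 - 56·6435 + 70·330 - 56·1 = 322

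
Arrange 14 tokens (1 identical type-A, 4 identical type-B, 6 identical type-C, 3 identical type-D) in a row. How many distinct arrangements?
14! / (1! × 4! × 6! × 3!) = 840840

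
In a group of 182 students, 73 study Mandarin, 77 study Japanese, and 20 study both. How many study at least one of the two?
|A∪B| = |A| + |B| - |A∩B| = 73 + 77 - 20 = 130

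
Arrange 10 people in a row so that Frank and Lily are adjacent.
Treat as block: (10-1)! × 2! = 362880 × 2 = 725760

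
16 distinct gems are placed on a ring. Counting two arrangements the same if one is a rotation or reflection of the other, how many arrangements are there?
(16-1)!/2 = 1307674368000/2 = 653837184000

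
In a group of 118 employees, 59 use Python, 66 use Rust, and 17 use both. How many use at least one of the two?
|A∪B| = |A| + |B| - |A∩B| = 59 + 66 - 17 = 108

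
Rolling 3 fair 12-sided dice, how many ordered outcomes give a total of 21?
Coefficient of x^21 in (x + x² + ... + x^12)^3. By inclusion-exclusion on dice exceeding 12: Σ_j (-1)^j C(3,j)·C(21-1-12j, 2) = C(3,0)·C(20,2) - C(3,1)·C(8,2) = 1·190 - 3·28 = 106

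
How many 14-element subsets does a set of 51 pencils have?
C(51,14) = 51!/(14!×37!) = 1292706174900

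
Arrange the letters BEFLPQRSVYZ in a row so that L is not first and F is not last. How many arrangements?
By inclusion-exclusion: 11! - 2×(11-1)! + (11-2)! = 39916800 - 7257600 + 362880 = 33022080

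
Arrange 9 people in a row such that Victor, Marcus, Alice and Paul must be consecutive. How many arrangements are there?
Treat the 4 as one block: (9-4+1)! × 4! = 720 × 24 = 17280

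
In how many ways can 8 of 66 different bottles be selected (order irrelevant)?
C(66,8) = 66!/(8!×58!) = 5743572120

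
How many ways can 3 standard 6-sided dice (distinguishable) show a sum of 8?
Coefficient of x^8 in (x + x² + ... + x^6)^3. By inclusion-exclusion on dice exceeding 6: Σ_j (-1)^j C(3,j)·C(8-1-6j, 2) = C(3,0)·C(7,2) = 1·21 = 21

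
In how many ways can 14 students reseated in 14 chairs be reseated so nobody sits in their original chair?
!14 = Σ_{j=0}^{14} (-1)^j·14!/j! = 87178291200 - 87178291200 + 43589145600 - 14529715200 + 3632428800 - 726485760 + 121080960 - 17297280 + 2162160 - 240240 + 24024 - 2184 + 182 - 14 + 1 = 32071101049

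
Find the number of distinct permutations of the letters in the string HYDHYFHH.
8! / (1! × 4! × 2! × 1!) = 840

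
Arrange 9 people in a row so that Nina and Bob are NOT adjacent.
Total - adjacent = 9! - (9-1)!×2 = 362880 - 80640 = 282240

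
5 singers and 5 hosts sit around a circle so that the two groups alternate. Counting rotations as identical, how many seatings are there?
Fix one of the singers: (5-1)! ways for the remaining singers, × 5! ways for the hosts = 24 × 120 = 2880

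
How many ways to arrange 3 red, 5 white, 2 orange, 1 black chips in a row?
11! / (3! × 5! × 2! × 1!) = 27720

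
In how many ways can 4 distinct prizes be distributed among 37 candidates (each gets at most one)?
P(37,4) = 37!/(37-4)! = 1585080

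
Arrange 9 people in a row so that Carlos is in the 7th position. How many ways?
Fix one position: (9-1)! = 40320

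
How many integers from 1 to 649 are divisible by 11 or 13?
⌊649/11⌋ + ⌊649/13⌋ - ⌊649/143⌋ = 59 + 49 - 4 = 104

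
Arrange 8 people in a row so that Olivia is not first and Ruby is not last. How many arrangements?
By inclusion-exclusion: 8! - 2×(8-1)! + (8-2)! = 40320 - 10080 + 720 = 30960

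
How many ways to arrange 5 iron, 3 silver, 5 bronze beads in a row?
13! / (5! × 3! × 5!) = 72072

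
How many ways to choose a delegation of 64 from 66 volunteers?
C(66,64) = 66!/(64!×2!) = 2145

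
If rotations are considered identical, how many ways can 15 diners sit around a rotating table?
Circular: fix one position, arrange the rest. (15-1)! = 87178291200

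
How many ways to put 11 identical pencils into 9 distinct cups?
C(11+9-1, 9-1) = C(19, 8) = 75582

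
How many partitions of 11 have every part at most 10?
Let r_j(i) = number of partitions of i into parts ≤ j, for i = 0..11. r_1(i) = 1 for all i; r_j(i) = r_{j-1}(i) + r_j(i-j). Rows j = 2..10: ≤2: 1 1 2 2 3 3 4 4 5 5 6 6; ≤3: 1 1 2 3 4 5 7 8 10 12 14 16; ≤4: 1 1 2 3 5 6 9 11 15 18 23 27; ≤5: 1 1 2 3 5 7 10 13 18 23 30 37; ≤6: 1 1 2 3 5 7 11 14 20 26 35 44; ≤7: 1 1 2 3 5 7 11 15 21 28 38 49; ≤8: 1 1 2 3 5 7 11 15 22 29 40 52; ≤9: 1 1 2 3 5 7 11 15 22 30 41 54; ≤10: 1 1 2 3 5 7 11 15 22 30 42 55. r_10(11) = 55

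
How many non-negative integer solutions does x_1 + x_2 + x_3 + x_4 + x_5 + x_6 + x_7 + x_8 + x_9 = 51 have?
C(51+9-1, 9-1) = C(59, 8) = 2217471399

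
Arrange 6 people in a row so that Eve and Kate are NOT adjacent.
Total - adjacent = 6! - (6-1)!×2 = 720 - 240 = 480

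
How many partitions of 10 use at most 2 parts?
By conjugation, equals partitions of 10 into parts ≤ 2. Let r_j(i) = number of partitions of i into parts ≤ j, for i = 0..10. r_1(i) = 1 for all i; r_j(i) = r_{j-1}(i) + r_j(i-j). Rows j = 2..2: ≤2: 1 1 2 2 3 3 4 4 5 5 6. r_2(10) = 6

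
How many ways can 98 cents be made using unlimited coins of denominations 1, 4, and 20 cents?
Coefficient of x^98 in 1/(1-x^1) · 1/(1-x^4) · 1/(1-x^20). Case on j = number of 20-cent coins (j = 0..4); remainder r = 98 - 20j is made from {1,4} in ⌊r/4⌋+1 ways. r = 98, 78, 58, 38, 18 → 25 + 20 + 15 + 10 + 5 = 75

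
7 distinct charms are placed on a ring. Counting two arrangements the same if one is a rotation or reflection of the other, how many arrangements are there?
(7-1)!/2 = 720/2 = 360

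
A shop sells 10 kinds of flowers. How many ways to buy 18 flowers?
C(18+10-1, 10-1) = C(27, 9) = 4686825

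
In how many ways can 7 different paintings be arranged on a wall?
7! = 5040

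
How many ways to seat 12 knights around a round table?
Circular: fix one position, arrange the rest. (12-1)! = 39916800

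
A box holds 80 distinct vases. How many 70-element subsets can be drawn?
C(80,70) = 80!/(70!×10!) = 1646492110120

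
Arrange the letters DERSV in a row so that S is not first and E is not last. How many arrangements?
By inclusion-exclusion: 5! - 2×(5-1)! + (5-2)! = 120 - 48 + 6 = 78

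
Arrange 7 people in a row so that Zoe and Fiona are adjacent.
Treat as block: (7-1)! × 2! = 720 × 2 = 1440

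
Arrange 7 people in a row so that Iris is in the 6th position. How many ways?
Fix one position: (7-1)! = 720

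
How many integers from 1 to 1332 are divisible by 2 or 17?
⌊1332/2⌋ + ⌊1332/17⌋ - ⌊1332/34⌋ = 666 + 78 - 39 = 705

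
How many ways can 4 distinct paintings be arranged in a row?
4! = 24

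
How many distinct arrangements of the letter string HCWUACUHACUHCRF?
15! / (2! × 1! × 3! × 3! × 4! × 1! × 1!) = 756756000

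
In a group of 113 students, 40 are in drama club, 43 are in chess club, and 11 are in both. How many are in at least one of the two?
|A∪B| = |A| + |B| - |A∩B| = 40 + 43 - 11 = 72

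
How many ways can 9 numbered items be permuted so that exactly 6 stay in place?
Choose the 6 fixed points C(9,6) = 84, derange the rest: !3 = Σ_{j=0}^{3} (-1)^j·3!/j! = 6 - 6 + 3 - 1 = 2. Product = 84 × 2 = 168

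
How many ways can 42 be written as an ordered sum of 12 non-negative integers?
C(42+12-1, 12-1) = C(53, 11) = 76223753060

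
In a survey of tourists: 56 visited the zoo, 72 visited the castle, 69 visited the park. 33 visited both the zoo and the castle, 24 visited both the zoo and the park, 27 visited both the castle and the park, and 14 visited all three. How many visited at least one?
|A∪B∪C| = 56+72+69-33-24-27+14 = 127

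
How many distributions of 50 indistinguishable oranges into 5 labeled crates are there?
C(50+5-1, 5-1) = C(54, 4) = 316251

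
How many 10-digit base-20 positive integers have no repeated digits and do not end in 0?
Last digit: 19 nonzero choices. First digit: 18 (nonzero, ≠last). Middle 8: P(18,8) = 1764322560. Total = 603398315520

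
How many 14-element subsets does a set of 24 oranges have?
C(24,14) = 24!/(14!×10!) = 1961256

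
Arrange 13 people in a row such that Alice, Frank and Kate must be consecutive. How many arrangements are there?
Treat the 3 as one block: (13-3+1)! × 3! = 39916800 × 6 = 239500800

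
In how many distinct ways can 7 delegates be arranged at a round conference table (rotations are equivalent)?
Circular: fix one position, arrange the rest. (7-1)! = 720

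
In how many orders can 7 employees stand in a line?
7! = 5040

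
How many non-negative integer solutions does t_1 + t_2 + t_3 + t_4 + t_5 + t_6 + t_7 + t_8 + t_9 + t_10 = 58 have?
C(58+10-1, 10-1) = C(67, 9) = 42757703560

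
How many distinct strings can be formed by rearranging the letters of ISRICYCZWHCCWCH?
15! / (2! × 2! × 1! × 1! × 1! × 5! × 1! × 2!) = 1362160800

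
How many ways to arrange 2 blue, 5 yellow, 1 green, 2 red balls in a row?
10! / (2! × 5! × 1! × 2!) = 7560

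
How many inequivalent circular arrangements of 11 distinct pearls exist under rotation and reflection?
(11-1)!/2 = 3628800/2 = 1814400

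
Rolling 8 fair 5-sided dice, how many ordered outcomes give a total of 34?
Coefficient of x^34 in (x + x² + ... + x^5)^8. By inclusion-exclusion on dice exceeding 5: Σ_j (-1)^j C(8,j)·C(34-1-5j, 7) = C(8,0)·C(33,7) - C(8,1)·C(28,7) + C(8,2)·C(23,7) - C(8,3)·C(18,7) + C(8,4)·C(13,7) - C(8,5)·C(8,7) = 1·4272048 - 8·1184040 + 28·245157 - 56·31824 + 70·1716 - 56·8 = 1652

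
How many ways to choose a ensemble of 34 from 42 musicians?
C(42,34) = 42!/(34!×8!) = 118030185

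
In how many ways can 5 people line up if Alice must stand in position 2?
Fix one position: (5-1)! = 24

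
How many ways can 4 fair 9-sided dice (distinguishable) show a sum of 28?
Coefficient of x^28 in (x + x² + ... + x^9)^4. By inclusion-exclusion on dice exceeding 9: Σ_j (-1)^j C(4,j)·C(28-1-9j, 3) = C(4,0)·C(27,3) - C(4,1)·C(18,3) + C(4,2)·C(9,3) = 1·2925 - 4·816 + 6·84 = 165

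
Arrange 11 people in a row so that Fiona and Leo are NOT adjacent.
Total - adjacent = 11! - (11-1)!×2 = 39916800 - 7257600 = 32659200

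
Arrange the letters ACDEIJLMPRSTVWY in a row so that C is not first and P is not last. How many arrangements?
By inclusion-exclusion: 15! - 2×(15-1)! + (15-2)! = 1307674368000 - 174356582400 + 6227020800 = 1139544806400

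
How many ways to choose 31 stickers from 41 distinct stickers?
C(41,31) = 41!/(31!×10!) = 1121099408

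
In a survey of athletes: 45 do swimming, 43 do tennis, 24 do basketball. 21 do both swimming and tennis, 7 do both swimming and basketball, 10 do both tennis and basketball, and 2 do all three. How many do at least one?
|A∪B∪C| = 45+43+24-21-7-10+2 = 76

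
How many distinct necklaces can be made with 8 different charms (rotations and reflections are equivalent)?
(8-1)!/2 = 5040/2 = 2520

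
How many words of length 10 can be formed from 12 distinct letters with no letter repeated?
P(12,10) = 12!/(12-10)! = 239500800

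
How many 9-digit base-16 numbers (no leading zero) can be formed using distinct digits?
First digit: 15 choices (nonzero). Then descending: 15 × 15 × 14 × 13 × 12 × 11 × 10 × 9 × 8 = 3891888000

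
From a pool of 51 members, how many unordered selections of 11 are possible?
C(51,11) = 51!/(11!×40!) = 47626016970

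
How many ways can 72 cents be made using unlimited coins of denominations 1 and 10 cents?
Coefficient of x^72 in 1/(1-x^1) · 1/(1-x^10). Use j coins of 10 for j = 0..⌊72/10⌋ = 7, the rest in 1s: 7 + 1 = 8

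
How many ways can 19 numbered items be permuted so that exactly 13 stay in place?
Choose the 13 fixed points C(19,13) = 27132, derange the rest: !6 = Σ_{j=0}^{6} (-1)^j·6!/j! = 720 - 720 + 360 - 120 + 30 - 6 + 1 = 265. Product = 27132 × 265 = 7189980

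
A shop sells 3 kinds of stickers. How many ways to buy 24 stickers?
C(24+3-1, 3-1) = C(26, 2) = 325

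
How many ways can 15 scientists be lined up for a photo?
15! = 1307674368000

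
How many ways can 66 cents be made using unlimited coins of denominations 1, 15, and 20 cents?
Coefficient of x^66 in 1/(1-x^1) · 1/(1-x^15) · 1/(1-x^20). Case on j = number of 20-cent coins (j = 0..3); remainder r = 66 - 20j is made from {1,15} in ⌊r/15⌋+1 ways. r = 66, 46, 26, 6 → 5 + 4 + 2 + 1 = 12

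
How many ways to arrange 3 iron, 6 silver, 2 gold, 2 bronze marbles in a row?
13! / (3! × 6! × 2! × 2!) = 360360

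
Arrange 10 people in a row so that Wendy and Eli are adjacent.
Treat as block: (10-1)! × 2! = 362880 × 2 = 725760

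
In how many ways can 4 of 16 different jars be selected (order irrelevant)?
C(16,4) = 16!/(4!×12!) = 1820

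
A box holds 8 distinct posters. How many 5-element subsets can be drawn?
C(8,5) = 8!/(5!×3!) = 56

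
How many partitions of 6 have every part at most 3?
Let r_j(i) = number of partitions of i into parts ≤ j, for i = 0..6. r_1(i) = 1 for all i; r_j(i) = r_{j-1}(i) + r_j(i-j). Rows j = 2..3: ≤2: 1 1 2 2 3 3 4; ≤3: 1 1 2 3 4 5 7. r_3(6) = 7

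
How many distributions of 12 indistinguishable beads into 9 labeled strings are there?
C(12+9-1, 9-1) = C(20, 8) = 125970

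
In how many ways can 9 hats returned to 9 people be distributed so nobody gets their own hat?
!9 = Σ_{j=0}^{9} (-1)^j·9!/j! = 362880 - 362880 + 181440 - 60480 + 15120 - 3024 + 504 - 72 + 9 - 1 = 133496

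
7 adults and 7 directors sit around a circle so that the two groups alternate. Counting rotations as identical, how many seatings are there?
Fix one of the adults: (7-1)! ways for the remaining adults, × 7! ways for the directors = 720 × 5040 = 3628800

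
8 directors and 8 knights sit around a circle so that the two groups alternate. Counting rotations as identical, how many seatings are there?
Fix one of the directors: (8-1)! ways for the remaining directors, × 8! ways for the knights = 5040 × 40320 = 203212800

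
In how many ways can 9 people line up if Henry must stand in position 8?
Fix one position: (9-1)! = 40320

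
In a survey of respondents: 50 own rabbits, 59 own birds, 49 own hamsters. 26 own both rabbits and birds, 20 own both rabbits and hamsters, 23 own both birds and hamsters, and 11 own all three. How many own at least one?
|A∪B∪C| = 50+59+49-26-20-23+11 = 100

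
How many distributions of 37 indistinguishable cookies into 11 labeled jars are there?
C(37+11-1, 11-1) = C(47, 10) = 5178066751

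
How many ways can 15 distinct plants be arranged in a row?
15! = 1307674368000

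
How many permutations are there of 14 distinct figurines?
14! = 87178291200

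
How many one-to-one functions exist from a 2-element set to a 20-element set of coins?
P(20,2) = 20!/(20-2)! = 380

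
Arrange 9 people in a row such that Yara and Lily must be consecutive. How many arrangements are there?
Treat the 2 as one block: (9-2+1)! × 2! = 40320 × 2 = 80640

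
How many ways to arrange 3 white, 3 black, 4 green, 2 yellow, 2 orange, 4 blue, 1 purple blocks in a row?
19! / (3! × 3! × 4! × 2! × 2! × 4! × 1!) = 1466593128000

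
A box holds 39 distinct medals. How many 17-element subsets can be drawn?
C(39,17) = 39!/(17!×22!) = 51021117810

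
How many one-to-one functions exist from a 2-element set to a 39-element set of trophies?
P(39,2) = 39!/(39-2)! = 1482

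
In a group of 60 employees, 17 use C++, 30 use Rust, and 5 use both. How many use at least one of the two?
|A∪B| = |A| + |B| - |A∩B| = 17 + 30 - 5 = 42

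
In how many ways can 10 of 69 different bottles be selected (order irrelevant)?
C(69,10) = 69!/(10!×59!) = 340032449328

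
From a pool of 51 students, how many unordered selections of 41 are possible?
C(51,41) = 51!/(41!×10!) = 12777711870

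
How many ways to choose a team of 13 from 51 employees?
C(51,13) = 51!/(13!×38!) = 476260169700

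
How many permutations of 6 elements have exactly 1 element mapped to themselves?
Choose the 1 fixed point C(6,1) = 6, derange the rest: !5 = Σ_{j=0}^{5} (-1)^j·5!/j! = 120 - 120 + 60 - 20 + 5 - 1 = 44. Product = 6 × 44 = 264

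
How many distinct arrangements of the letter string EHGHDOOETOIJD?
13! / (1! × 1! × 2! × 2! × 2! × 1! × 1! × 3!) = 129729600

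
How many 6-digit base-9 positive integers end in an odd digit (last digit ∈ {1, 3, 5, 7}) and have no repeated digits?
Last∈{1,3,5,7}. Last=0: 0. Last nonzero: 4×7×P(7,4) = 23520. Total = 23520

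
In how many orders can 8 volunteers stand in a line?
8! = 40320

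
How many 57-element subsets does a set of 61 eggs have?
C(61,57) = 61!/(57!×4!) = 521855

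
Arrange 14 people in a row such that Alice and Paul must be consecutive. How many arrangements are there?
Treat the 2 as one block: (14-2+1)! × 2! = 6227020800 × 2 = 12454041600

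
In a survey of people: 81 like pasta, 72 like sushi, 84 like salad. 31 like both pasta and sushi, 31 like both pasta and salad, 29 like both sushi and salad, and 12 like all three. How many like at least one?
|A∪B∪C| = 81+72+84-31-31-29+12 = 158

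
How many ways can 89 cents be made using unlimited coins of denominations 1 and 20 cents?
Coefficient of x^89 in 1/(1-x^1) · 1/(1-x^20). Use j coins of 20 for j = 0..⌊89/20⌋ = 4, the rest in 1s: 4 + 1 = 5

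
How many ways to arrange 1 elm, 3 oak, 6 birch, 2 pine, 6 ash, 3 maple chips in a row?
21! / (1! × 3! × 6! × 2! × 6! × 3!) = 1368820252800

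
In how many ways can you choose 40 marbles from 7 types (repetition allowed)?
C(40+7-1, 7-1) = C(46, 6) = 9366819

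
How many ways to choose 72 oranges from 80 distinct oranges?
C(80,72) = 80!/(72!×8!) = 28987537150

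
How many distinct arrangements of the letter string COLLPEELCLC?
11! / (3! × 2! × 1! × 4! × 1!) = 138600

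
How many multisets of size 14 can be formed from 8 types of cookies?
C(14+8-1, 8-1) = C(21, 7) = 116280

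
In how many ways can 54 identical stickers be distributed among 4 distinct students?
C(54+4-1, 4-1) = C(57, 3) = 29260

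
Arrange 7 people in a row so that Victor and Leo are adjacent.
Treat as block: (7-1)! × 2! = 720 × 2 = 1440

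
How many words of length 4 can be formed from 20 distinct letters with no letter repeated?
P(20,4) = 20!/(20-4)! = 116280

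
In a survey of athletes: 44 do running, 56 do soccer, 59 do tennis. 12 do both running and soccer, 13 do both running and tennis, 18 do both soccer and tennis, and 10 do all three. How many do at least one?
|A∪B∪C| = 44+56+59-12-13-18+10 = 126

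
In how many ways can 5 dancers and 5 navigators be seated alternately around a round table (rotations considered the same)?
Fix one of the dancers: (5-1)! ways for the remaining dancers, × 5! ways for the navigators = 24 × 120 = 2880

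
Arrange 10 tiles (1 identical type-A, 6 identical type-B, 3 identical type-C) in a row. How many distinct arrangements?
10! / (1! × 6! × 3!) = 840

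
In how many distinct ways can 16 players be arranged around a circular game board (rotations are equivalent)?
Circular: fix one position, arrange the rest. (16-1)! = 1307674368000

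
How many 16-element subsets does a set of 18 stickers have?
C(18,16) = 18!/(16!×2!) = 153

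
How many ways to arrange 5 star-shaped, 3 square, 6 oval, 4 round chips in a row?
18! / (5! × 3! × 6! × 4!) = 514594080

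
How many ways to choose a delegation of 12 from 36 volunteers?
C(36,12) = 36!/(12!×24!) = 1251677700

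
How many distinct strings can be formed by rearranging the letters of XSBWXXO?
7! / (1! × 1! × 1! × 1! × 3!) = 840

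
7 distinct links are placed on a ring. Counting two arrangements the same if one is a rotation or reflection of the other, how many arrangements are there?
(7-1)!/2 = 720/2 = 360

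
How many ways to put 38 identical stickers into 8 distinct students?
C(38+8-1, 8-1) = C(45, 7) = 45379620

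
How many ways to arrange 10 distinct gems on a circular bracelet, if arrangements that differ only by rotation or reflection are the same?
(10-1)!/2 = 362880/2 = 181440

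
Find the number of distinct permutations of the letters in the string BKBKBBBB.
8! / (6! × 2!) = 28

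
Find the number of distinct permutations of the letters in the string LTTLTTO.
7! / (4! × 2! × 1!) = 105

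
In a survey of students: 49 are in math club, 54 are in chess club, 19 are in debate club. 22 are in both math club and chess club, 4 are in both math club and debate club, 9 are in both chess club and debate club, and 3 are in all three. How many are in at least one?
|A∪B∪C| = 49+54+19-22-4-9+3 = 90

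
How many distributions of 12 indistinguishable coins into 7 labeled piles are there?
C(12+7-1, 7-1) = C(18, 6) = 18564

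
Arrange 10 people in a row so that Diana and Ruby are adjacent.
Treat as block: (10-1)! × 2! = 362880 × 2 = 725760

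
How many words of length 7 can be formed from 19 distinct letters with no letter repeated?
P(19,7) = 19!/(19-7)! = 253955520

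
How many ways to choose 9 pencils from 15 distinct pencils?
C(15,9) = 15!/(9!×6!) = 5005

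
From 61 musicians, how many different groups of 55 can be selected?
C(61,55) = 61!/(55!×6!) = 55525372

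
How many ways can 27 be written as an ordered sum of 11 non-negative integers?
C(27+11-1, 11-1) = C(37, 10) = 348330136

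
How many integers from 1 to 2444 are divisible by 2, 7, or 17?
⌊2444/2⌋+⌊2444/7⌋+⌊2444/17⌋ - ⌊2444/14⌋-⌊2444/34⌋-⌊2444/119⌋ + ⌊2444/238⌋ = 1222+349+143 - 174-71-20 + 10 = 1459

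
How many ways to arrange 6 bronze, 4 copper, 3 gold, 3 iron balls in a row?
16! / (6! × 4! × 3! × 3!) = 33633600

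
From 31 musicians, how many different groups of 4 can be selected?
C(31,4) = 31!/(4!×27!) = 31465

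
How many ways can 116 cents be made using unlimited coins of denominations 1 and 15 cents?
Coefficient of x^116 in 1/(1-x^1) · 1/(1-x^15). Use j coins of 15 for j = 0..⌊116/15⌋ = 7, the rest in 1s: 7 + 1 = 8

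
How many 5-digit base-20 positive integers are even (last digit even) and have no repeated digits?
Last∈{0,2,4,6,8,10,12,14,16,18}. Last=0: 93024. Last nonzero: 9×18×P(18,3) = 793152. Total = 886176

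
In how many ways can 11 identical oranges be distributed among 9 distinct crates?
C(11+9-1, 9-1) = C(19, 8) = 75582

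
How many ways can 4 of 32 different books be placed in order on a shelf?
P(32,4) = 32!/(32-4)! = 863040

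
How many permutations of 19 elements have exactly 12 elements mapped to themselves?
Choose the 12 fixed points C(19,12) = 50388, derange the rest: !7 = Σ_{j=0}^{7} (-1)^j·7!/j! = 5040 - 5040 + 2520 - 840 + 210 - 42 + 7 - 1 = 1854. Product = 50388 × 1854 = 93419352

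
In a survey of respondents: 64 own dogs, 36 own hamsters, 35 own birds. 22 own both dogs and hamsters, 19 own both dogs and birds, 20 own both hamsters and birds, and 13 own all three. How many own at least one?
|A∪B∪C| = 64+36+35-22-19-20+13 = 87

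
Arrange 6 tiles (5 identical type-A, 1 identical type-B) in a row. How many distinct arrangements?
6! / (5! × 1!) = 6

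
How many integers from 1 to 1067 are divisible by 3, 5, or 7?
⌊1067/3⌋+⌊1067/5⌋+⌊1067/7⌋ - ⌊1067/15⌋-⌊1067/21⌋-⌊1067/35⌋ + ⌊1067/105⌋ = 355+213+152 - 71-50-30 + 10 = 579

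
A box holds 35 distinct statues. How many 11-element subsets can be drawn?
C(35,11) = 35!/(11!×24!) = 417225900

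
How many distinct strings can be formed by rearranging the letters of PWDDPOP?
7! / (2! × 1! × 3! × 1!) = 420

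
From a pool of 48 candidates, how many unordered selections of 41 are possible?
C(48,41) = 48!/(41!×7!) = 73629072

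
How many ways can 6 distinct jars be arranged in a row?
6! = 720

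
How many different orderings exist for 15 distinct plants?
15! = 1307674368000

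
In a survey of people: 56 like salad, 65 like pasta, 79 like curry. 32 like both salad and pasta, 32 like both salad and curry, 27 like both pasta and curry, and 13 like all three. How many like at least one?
|A∪B∪C| = 56+65+79-32-32-27+13 = 122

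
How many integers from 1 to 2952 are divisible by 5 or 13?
⌊2952/5⌋ + ⌊2952/13⌋ - ⌊2952/65⌋ = 590 + 227 - 45 = 772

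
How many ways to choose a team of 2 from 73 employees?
C(73,2) = 73!/(2!×71!) = 2628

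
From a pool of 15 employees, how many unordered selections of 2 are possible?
C(15,2) = 15!/(2!×13!) = 105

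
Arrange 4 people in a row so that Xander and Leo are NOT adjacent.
Total - adjacent = 4! - (4-1)!×2 = 24 - 12 = 12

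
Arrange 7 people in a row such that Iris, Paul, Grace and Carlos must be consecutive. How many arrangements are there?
Treat the 4 as one block: (7-4+1)! × 4! = 24 × 24 = 576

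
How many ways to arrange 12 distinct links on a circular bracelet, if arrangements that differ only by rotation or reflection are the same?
(12-1)!/2 = 39916800/2 = 19958400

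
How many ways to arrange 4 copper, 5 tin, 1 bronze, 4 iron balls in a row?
14! / (4! × 5! × 1! × 4!) = 1261260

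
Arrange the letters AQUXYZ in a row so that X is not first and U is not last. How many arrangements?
By inclusion-exclusion: 6! - 2×(6-1)! + (6-2)! = 720 - 240 + 24 = 504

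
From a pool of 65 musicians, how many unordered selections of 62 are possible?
C(65,62) = 65!/(62!×3!) = 43680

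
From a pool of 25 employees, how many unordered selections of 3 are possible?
C(25,3) = 25!/(3!×22!) = 2300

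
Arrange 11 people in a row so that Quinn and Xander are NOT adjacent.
Total - adjacent = 11! - (11-1)!×2 = 39916800 - 7257600 = 32659200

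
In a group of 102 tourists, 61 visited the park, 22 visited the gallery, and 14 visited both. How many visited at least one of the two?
|A∪B| = |A| + |B| - |A∩B| = 61 + 22 - 14 = 69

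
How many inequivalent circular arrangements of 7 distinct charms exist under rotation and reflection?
(7-1)!/2 = 720/2 = 360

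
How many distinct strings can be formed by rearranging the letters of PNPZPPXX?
8! / (1! × 4! × 2! × 1!) = 840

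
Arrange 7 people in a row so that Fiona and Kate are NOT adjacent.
Total - adjacent = 7! - (7-1)!×2 = 5040 - 1440 = 3600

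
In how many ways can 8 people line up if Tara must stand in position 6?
Fix one position: (8-1)! = 5040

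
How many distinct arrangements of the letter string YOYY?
4! / (1! × 3!) = 4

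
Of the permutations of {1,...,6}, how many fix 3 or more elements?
Exactly j fixed points: C(6,j)·!(6-j); sum over j ≥ 3 (derangement numbers via !m = (m-1)·(!(m-1) + !(m-2)): !0..!3 = 1, 0, 1, 2). Σ_{j=3}^{6} C(6,j)·!(6-j) = C(6,3)·!3 + C(6,4)·!2 + C(6,5)·!1 + C(6,6)·!0 = 20·2 + 15·1 + 6·0 + 1·1 = 56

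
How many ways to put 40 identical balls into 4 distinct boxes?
C(40+4-1, 4-1) = C(43, 3) = 12341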